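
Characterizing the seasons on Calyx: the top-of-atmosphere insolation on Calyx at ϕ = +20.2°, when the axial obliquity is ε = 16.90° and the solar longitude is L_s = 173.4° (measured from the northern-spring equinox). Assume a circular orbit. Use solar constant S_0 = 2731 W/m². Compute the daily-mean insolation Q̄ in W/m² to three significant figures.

Solar declination: sin δ = sin ε · sin L_s = sin 16.90° × sin 173.4° = 0.03341, so δ = +1.915°.
cos h₀ = −tan(+20.2°) tan(+1.915°) = -0.0123, h₀ = 1.5831 rad.
Bracket: h₀ sin ϕ sin δ + cos ϕ cos δ sin h₀ = 1.5831×0.34530×0.03341 + 0.93849×0.99944×0.99992 = 0.018263 + 0.937889 = 0.956152.
Q̄ = (S_0/π) × [bracket] = (2731/π) × 0.956152 = 831.2 W/m².

Q̄ ≈ 831 W/m²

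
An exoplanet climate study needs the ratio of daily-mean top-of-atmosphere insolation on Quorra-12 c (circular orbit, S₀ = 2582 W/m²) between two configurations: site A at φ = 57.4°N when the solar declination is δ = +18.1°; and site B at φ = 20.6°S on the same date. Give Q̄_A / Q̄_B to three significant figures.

— Configuration A (φ=+57.4°):
cos H₀ = −tan(+57.4°) tan(+18.100°) = -0.5111, H₀ = 2.1072 rad.
Bracket: H₀ sin φ sin δ + cos φ cos δ sin H₀ = 2.1072×0.84245×0.31068 + 0.53877×0.95052×0.85953 = 0.551522 + 0.440175 = 0.991697.
Q̄ = (S₀/π) × [bracket] = (2582/π) × 0.991697 = 815.05 W/m².
— Configuration B (φ=-20.6°):
cos H₀ = −tan(-20.6°) tan(+18.100°) = 0.1229, H₀ = 1.4476 rad.
Bracket: H₀ sin φ sin δ + cos φ cos δ sin H₀ = 1.4476×-0.35184×0.31068 + 0.93606×0.95052×0.99242 = -0.158237 + 0.882999 = 0.724762.
Q̄ = (S₀/π) × [bracket] = (2582/π) × 0.724762 = 595.66 W/m².
Ratio Q̄_A / Q̄_B = 815.05 / 595.66 = 1.368.

Q̄_A / Q̄_B ≈ 1.37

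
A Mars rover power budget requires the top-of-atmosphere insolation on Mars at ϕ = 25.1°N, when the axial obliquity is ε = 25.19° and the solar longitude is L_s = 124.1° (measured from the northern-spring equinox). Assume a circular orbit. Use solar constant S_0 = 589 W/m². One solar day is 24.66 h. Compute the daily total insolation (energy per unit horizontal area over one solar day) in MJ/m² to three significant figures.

Solar declination: sin δ = sin ε · sin L_s = sin 25.19° × sin 124.1° = 0.35244, so δ = +20.637°.
cos h₀ = −tan(+25.1°) tan(+20.637°) = -0.1764, h₀ = 1.7481 rad.
Bracket: h₀ sin ϕ sin δ + cos ϕ cos δ sin h₀ = 1.7481×0.42420×0.35244 + 0.90557×0.93583×0.98432 = 0.261350 + 0.834171 = 1.095521.
Q̄ = (S_0/π) × [bracket] = (589/π) × 1.095521 = 205.39 W/m².
Daily total = Q̄ × 24.66 h × 3600 s/h = 205.39 × 24.66 × 3600 / 10⁶ = 18.23 MJ/m².

18.2 MJ/m²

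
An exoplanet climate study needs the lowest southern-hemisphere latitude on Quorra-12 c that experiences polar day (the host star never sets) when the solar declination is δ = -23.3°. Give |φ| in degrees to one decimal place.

Polar day requires cos H₀ = −tan φ tan δ ≤ −1, i.e. tan φ tan δ ≥ 1.
The boundary is |tan φ| · |tan δ| = 1, so |φ| = 90° − |δ| = 90° − 23.3° = 66.7° in the southern hemisphere.

|φ| = 66.7°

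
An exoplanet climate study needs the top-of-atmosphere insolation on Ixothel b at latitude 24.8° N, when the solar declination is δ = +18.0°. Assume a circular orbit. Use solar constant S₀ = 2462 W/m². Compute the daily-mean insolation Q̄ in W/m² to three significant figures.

cos H₀ = −tan(+24.8°) tan(+18.000°) = -0.1501, H₀ = 1.7215 rad.
Bracket: H₀ sin φ sin δ + cos φ cos δ sin H₀ = 1.7215×0.41945×0.30902 + 0.90778×0.95106×0.98867 = 0.223138 + 0.853571 = 1.076709.
Q̄ = (S₀/π) × [bracket] = (2462/π) × 1.076709 = 843.8 W/m².

Q̄ ≈ 844 W/m²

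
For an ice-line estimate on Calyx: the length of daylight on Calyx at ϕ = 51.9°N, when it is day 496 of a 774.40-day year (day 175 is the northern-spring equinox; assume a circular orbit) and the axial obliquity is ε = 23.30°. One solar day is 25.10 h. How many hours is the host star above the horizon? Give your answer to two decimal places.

Solar longitude: L_s = 360° × (496 − 175)/774.40 = 149.225°.
sin δ = sin 23.30° × sin 149.225° = 0.20239, so δ = +11.677°.
cos h₀ = −tan ϕ · tan δ = −tan(+51.9°) × tan(+11.677°) = -0.2636, so h₀ = 1.8375 rad = 105.28°.
Daylight = 2h₀/(2π) × 25.10 h = (1.8375/π) × 25.10 = 14.68 h.

14.68 h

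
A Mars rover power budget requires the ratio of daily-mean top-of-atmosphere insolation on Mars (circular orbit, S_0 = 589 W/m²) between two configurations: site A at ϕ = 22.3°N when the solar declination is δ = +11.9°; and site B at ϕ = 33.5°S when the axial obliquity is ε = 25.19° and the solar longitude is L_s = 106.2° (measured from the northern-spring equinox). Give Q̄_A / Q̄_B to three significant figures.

— Configuration A (ϕ=+22.3°):
cos h₀ = −tan(+22.3°) tan(+11.900°) = -0.0864, h₀ = 1.6573 rad.
Bracket: h₀ sin ϕ sin δ + cos ϕ cos δ sin h₀ = 1.6573×0.37946×0.20620 + 0.92521×0.97851×0.99626 = 0.129675 + 0.901941 = 1.031616.
Q̄ = (S_0/π) × [bracket] = (589/π) × 1.031616 = 193.41 W/m².
— Configuration B (ϕ=-33.5°):
Solar declination: sin δ = sin ε · sin L_s = sin 25.19° × sin 106.2° = 0.40872, so δ = +24.125°.
cos h₀ = −tan(-33.5°) tan(+24.125°) = 0.2964, h₀ = 1.2699 rad.
Bracket: h₀ sin ϕ sin δ + cos ϕ cos δ sin h₀ = 1.2699×-0.55194×0.40872 + 0.83389×0.91266×0.95506 = -0.286475 + 0.726856 = 0.440381.
Q̄ = (S_0/π) × [bracket] = (589/π) × 0.440381 = 82.565 W/m².
Ratio Q̄_A / Q̄_B = 193.41 / 82.565 = 2.343.

Q̄_A / Q̄_B ≈ 2.34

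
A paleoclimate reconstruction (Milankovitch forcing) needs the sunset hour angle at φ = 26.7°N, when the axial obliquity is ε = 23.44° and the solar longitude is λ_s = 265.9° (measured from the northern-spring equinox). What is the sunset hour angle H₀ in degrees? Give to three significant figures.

Solar declination: sin δ = sin ε · sin λ_s = sin 23.44° × sin 265.9° = -0.39677, so δ = -23.376°.
cos H₀ = −tan φ · tan δ = −tan(+26.7°) × tan(-23.376°) = 0.2174, so H₀ = 1.3516 rad = 77.44°.

H₀ = 77.4°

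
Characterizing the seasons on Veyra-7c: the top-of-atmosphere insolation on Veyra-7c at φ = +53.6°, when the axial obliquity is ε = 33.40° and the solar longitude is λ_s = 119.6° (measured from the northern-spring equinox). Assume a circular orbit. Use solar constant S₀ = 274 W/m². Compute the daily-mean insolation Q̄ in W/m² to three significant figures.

Solar declination: sin δ = sin ε · sin λ_s = sin 33.40° × sin 119.6° = 0.47864, so δ = +28.597°.
cos H₀ = −tan(+53.6°) tan(+28.597°) = -0.7394, H₀ = 2.4030 rad.
Bracket: H₀ sin φ sin δ + cos φ cos δ sin H₀ = 2.4030×0.80489×0.47864 + 0.59342×0.87801×0.67325 = 0.925762 + 0.350783 = 1.276545.
Q̄ = (S₀/π) × [bracket] = (274/π) × 1.276545 = 111.3 W/m².

Q̄ ≈ 111 W/m²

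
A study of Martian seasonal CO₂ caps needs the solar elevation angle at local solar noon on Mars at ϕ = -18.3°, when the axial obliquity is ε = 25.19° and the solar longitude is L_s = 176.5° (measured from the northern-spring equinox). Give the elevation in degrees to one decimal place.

Solar declination: sin δ = sin ε · sin L_s = sin 25.19° × sin 176.5° = 0.02598, so δ = +1.489°.
At local noon the hour angle is zero, so the zenith angle equals |ϕ − δ| = |-18.3° − (+1.489°)| = 19.789°.
Elevation = 90° − 19.789° = 70.2°.

70.2°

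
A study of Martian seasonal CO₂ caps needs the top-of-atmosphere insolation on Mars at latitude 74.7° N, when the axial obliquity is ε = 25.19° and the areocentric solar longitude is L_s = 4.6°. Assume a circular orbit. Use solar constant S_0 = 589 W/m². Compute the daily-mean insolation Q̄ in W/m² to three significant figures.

Q̄ ≈ 59.5 W/m²

sin δ = sin 25.19° × sin 4.6° = 0.03413, so δ = +1.956°.
cos h₀ = −tan(+74.7°) tan(+1.956°) = -0.1248, h₀ = 1.6960 rad.
Bracket: h₀ sin ϕ sin δ + cos ϕ cos δ sin h₀ = 1.6960×0.96456×0.03413 + 0.26387×0.99942×0.99218 = 0.055833 + 0.261655 = 0.317488.
Q̄ = (S_0/π) × [bracket] = (589/π) × 0.317488 = 59.52 W/m².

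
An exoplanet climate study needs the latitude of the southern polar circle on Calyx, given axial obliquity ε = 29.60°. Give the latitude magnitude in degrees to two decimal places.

60.40°

The polar circle is the lowest latitude that experiences at least one full rotation of continuous darkness at the northern-summer solstice; it lies at |φ| = 90° − ε = 90° − 29.60° = 60.40°.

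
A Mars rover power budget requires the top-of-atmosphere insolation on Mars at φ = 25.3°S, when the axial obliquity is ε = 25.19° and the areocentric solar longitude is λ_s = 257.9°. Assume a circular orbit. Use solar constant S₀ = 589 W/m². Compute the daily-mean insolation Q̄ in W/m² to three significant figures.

sin δ = sin 25.19° × sin 257.9° = -0.41617, so δ = -24.593°.
cos H₀ = −tan(-25.3°) tan(-24.593°) = -0.2163, H₀ = 1.7889 rad.
Bracket: H₀ sin φ sin δ + cos φ cos δ sin H₀ = 1.7889×-0.42736×-0.41617 + 0.90408×0.90929×0.97632 = 0.318164 + 0.802604 = 1.120768.
Q̄ = (S₀/π) × [bracket] = (589/π) × 1.120768 = 210.1 W/m².

Q̄ ≈ 210 W/m²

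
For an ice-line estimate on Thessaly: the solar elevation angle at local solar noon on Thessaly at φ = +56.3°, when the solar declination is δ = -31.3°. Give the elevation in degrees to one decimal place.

At local noon the hour angle is zero, so the zenith angle equals |φ − δ| = |+56.3° − (-31.300°)| = 87.600°.
Elevation = 90° − 87.600° = 2.4°.

2.4°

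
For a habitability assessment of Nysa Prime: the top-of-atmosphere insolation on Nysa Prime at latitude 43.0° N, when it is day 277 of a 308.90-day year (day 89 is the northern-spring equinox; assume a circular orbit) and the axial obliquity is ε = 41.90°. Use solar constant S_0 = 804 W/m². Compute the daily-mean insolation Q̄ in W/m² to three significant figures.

Q̄ ≈ 70.5 W/m²

Solar longitude: L_s = 360° × (277 − 89)/308.90 = 219.100°.
sin δ = sin 41.90° × sin 219.100° = -0.42119, so δ = -24.909°.
cos h₀ = −tan(+43.0°) tan(-24.909°) = 0.4330, h₀ = 1.1229 rad.
Bracket: h₀ sin ϕ sin δ + cos ϕ cos δ sin h₀ = 1.1229×0.68200×-0.42119 + 0.73135×0.90697×0.90137 = -0.322555 + 0.597890 = 0.275335.
Q̄ = (S_0/π) × [bracket] = (804/π) × 0.275335 = 70.46 W/m².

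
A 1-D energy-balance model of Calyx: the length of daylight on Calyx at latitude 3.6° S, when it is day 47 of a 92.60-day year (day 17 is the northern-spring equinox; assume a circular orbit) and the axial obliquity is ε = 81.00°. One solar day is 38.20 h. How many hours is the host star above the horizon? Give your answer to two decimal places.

17.66 h

Solar longitude: λ_s = 360° × (47 − 17)/92.60 = 116.631°.
sin δ = sin 81.00° × sin 116.631° = 0.88291, so δ = +61.995°.
cos H₀ = −tan φ · tan δ = −tan(-3.6°) × tan(+61.995°) = 0.1183, so H₀ = 1.4522 rad = 83.21°.
Daylight = 2H₀/(2π) × 38.20 h = (1.4522/π) × 38.20 = 17.66 h.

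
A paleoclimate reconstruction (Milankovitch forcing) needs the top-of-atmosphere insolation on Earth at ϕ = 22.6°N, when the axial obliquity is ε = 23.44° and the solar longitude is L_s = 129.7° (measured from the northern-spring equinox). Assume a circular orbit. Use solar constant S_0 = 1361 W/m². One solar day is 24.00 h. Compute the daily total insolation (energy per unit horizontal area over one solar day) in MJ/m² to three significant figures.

Solar declination: sin δ = sin ε · sin L_s = sin 23.44° × sin 129.7° = 0.30606, so δ = +17.822°.
cos h₀ = −tan(+22.6°) tan(+17.822°) = -0.1338, h₀ = 1.7050 rad.
Bracket: h₀ sin ϕ sin δ + cos ϕ cos δ sin h₀ = 1.7050×0.38430×0.30606 + 0.92321×0.95201×0.99101 = 0.200540 + 0.871004 = 1.071544.
Q̄ = (S_0/π) × [bracket] = (1361/π) × 1.071544 = 464.21 W/m².
Daily total = Q̄ × 24.00 h × 3600 s/h = 464.21 × 24.00 × 3600 / 10⁶ = 40.11 MJ/m².

40.1 MJ/m²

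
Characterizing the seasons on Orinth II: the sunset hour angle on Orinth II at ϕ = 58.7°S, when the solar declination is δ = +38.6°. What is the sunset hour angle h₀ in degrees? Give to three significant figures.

h₀ = 0.00°

cos h₀ = −tan ϕ · tan δ = 1.3130 ≥ 1, so the host star never rises (polar night) and h₀ = 0.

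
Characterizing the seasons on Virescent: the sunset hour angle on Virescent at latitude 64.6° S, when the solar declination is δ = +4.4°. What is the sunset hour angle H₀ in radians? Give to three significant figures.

cos H₀ = −tan φ · tan δ = −tan(-64.6°) × tan(+4.400°) = 0.1620, so H₀ = 1.4080 rad = 80.67°.

H₀ = 1.41 rad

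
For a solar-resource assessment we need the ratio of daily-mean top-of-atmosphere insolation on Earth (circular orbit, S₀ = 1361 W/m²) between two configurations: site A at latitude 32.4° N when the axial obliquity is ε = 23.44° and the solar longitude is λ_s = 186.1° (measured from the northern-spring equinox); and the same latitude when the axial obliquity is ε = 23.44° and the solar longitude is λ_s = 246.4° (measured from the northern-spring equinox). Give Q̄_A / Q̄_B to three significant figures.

Q̄_A / Q̄_B ≈ 1.60

— Configuration A (φ=+32.4°):
Solar declination: sin δ = sin ε · sin λ_s = sin 23.44° × sin 186.1° = -0.04227, so δ = -2.423°.
cos H₀ = −tan(+32.4°) tan(-2.423°) = 0.0268, H₀ = 1.5439 rad.
Bracket: H₀ sin φ sin δ + cos φ cos δ sin H₀ = 1.5439×0.53583×-0.04227 + 0.84433×0.99911×0.99964 = -0.034969 + 0.843275 = 0.808306.
Q̄ = (S₀/π) × [bracket] = (1361/π) × 0.808306 = 350.17 W/m².
— Configuration B (φ=+32.4°):
Solar declination: sin δ = sin ε · sin λ_s = sin 23.44° × sin 246.4° = -0.36452, so δ = -21.378°.
cos H₀ = −tan(+32.4°) tan(-21.378°) = 0.2484, H₀ = 1.3197 rad.
Bracket: H₀ sin φ sin δ + cos φ cos δ sin H₀ = 1.3197×0.53583×-0.36452 + 0.84433×0.93120×0.96865 = -0.257765 + 0.761591 = 0.503826.
Q̄ = (S₀/π) × [bracket] = (1361/π) × 0.503826 = 218.27 W/m².
Ratio Q̄_A / Q̄_B = 350.17 / 218.27 = 1.604.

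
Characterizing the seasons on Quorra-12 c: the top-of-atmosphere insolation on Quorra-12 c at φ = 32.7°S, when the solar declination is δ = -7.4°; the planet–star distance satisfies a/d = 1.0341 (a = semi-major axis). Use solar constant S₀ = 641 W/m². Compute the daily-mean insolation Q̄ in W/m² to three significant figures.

Q̄ ≈ 207 W/m²

cos H₀ = −tan(-32.7°) tan(-7.400°) = -0.0834, H₀ = 1.6543 rad.
Bracket: H₀ sin φ sin δ + cos φ cos δ sin H₀ = 1.6543×-0.54024×-0.12880 + 0.84151×0.99167×0.99652 = 0.115111 + 0.831596 = 0.946707.
Inverse-square distance factor (a/d)² = 1.0341² = 1.069363.
Q̄ = (S₀/π) × 1.069363 × [bracket] = (641/π) × 1.069363 × 0.946707 = 206.6 W/m².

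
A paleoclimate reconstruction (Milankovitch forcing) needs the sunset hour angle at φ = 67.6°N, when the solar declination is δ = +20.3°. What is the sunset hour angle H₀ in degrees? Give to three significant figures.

cos H₀ = −tan φ · tan δ = −tan(+67.6°) × tan(+20.300°) = -0.8975, so H₀ = 2.6848 rad = 153.83°.

H₀ = 154°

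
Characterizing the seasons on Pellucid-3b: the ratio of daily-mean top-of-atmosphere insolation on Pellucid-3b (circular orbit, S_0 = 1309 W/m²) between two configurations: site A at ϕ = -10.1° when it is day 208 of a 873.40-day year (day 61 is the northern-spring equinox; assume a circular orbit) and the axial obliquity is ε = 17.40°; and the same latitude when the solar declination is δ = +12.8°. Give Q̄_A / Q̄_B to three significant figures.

Q̄_A / Q̄_B ≈ 0.978

— Configuration A (ϕ=-10.1°):
Solar longitude: L_s = 360° × (208 − 61)/873.40 = 60.591°.
sin δ = sin 17.40° × sin 60.591° = 0.26050, so δ = +15.100°.
cos h₀ = −tan(-10.1°) tan(+15.100°) = 0.0481, h₀ = 1.5227 rad.
Bracket: h₀ sin ϕ sin δ + cos ϕ cos δ sin h₀ = 1.5227×-0.17537×0.26050 + 0.98450×0.96547×0.99884 = -0.069563 + 0.949403 = 0.879840.
Q̄ = (S_0/π) × [bracket] = (1309/π) × 0.879840 = 366.60 W/m².
— Configuration B (ϕ=-10.1°):
cos h₀ = −tan(-10.1°) tan(+12.800°) = 0.0405, h₀ = 1.5303 rad.
Bracket: h₀ sin ϕ sin δ + cos ϕ cos δ sin h₀ = 1.5303×-0.17537×0.22155 + 0.98450×0.97515×0.99918 = -0.059457 + 0.959248 = 0.899791.
Q̄ = (S_0/π) × [bracket] = (1309/π) × 0.899791 = 374.91 W/m².
Ratio Q̄_A / Q̄_B = 366.60 / 374.91 = 0.9778.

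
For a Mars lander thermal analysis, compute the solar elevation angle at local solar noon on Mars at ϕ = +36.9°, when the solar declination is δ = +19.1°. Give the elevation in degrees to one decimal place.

72.2°

At local noon the hour angle is zero, so the zenith angle equals |ϕ − δ| = |+36.9° − (+19.100°)| = 17.800°.
Elevation = 90° − 17.800° = 72.2°.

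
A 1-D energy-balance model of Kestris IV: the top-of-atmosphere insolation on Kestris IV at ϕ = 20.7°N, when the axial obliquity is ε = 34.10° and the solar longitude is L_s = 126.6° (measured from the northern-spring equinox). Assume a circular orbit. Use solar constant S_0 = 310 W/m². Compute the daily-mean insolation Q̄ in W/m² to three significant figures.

Solar declination: sin δ = sin ε · sin L_s = sin 34.10° × sin 126.6° = 0.45009, so δ = +26.750°.
cos h₀ = −tan(+20.7°) tan(+26.750°) = -0.1905, h₀ = 1.7624 rad.
Bracket: h₀ sin ϕ sin δ + cos ϕ cos δ sin h₀ = 1.7624×0.35347×0.45009 + 0.93544×0.89298×0.98170 = 0.280386 + 0.820043 = 1.100429.
Q̄ = (S_0/π) × [bracket] = (310/π) × 1.100429 = 108.6 W/m².

Q̄ ≈ 109 W/m²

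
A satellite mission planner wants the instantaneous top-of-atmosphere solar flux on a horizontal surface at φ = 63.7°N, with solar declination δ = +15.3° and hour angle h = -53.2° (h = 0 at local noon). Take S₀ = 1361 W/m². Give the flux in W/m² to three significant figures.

670 W/m²

cos θ_z = sin φ sin δ + cos φ cos δ cos h = 0.236559 + 0.256003 = 0.492562.
Flux = S₀ · cos θ_z = 1361 × 0.492562 = 670.4 W/m².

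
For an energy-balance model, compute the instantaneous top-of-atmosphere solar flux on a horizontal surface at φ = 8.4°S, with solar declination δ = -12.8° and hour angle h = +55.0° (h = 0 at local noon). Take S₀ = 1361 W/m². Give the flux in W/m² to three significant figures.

797 W/m²

cos θ_z = sin φ sin δ + cos φ cos δ cos h = 0.032364 + 0.553322 = 0.585686.
Flux = S₀ · cos θ_z = 1361 × 0.585686 = 797.1 W/m².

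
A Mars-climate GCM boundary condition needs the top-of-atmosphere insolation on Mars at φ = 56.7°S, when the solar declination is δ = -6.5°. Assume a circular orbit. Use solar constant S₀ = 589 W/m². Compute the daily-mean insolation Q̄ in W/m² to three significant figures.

cos H₀ = −tan(-56.7°) tan(-6.500°) = -0.1735, H₀ = 1.7451 rad.
Bracket: H₀ sin φ sin δ + cos φ cos δ sin H₀ = 1.7451×-0.83581×-0.11320 + 0.54902×0.99357×0.98484 = 0.165110 + 0.537220 = 0.702330.
Q̄ = (S₀/π) × [bracket] = (589/π) × 0.702330 = 131.7 W/m².

Q̄ ≈ 132 W/m²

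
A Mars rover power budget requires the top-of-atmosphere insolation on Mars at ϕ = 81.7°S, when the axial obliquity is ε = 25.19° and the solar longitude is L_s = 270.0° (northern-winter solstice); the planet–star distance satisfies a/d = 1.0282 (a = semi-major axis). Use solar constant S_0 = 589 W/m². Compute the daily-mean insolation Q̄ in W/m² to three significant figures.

Solar declination: sin δ = sin ε · sin L_s = sin 25.19° × sin 270.0° = -0.42562, so δ = -25.190°.
cos h₀ = −tan(-81.7°) tan(-25.190°) = -3.2241 ≤ −1 ⇒ polar day, h₀ = π.
Bracket: h₀ sin ϕ sin δ + cos ϕ cos δ sin h₀ = 3.1416×-0.98953×-0.42562 + 0.14436×0.90490×0.00000 = 1.323128 + 0.000000 = 1.323128.
Inverse-square distance factor (a/d)² = 1.0282² = 1.057195.
Q̄ = (S_0/π) × 1.057195 × [bracket] = (589/π) × 1.057195 × 1.323128 = 262.3 W/m².

Q̄ ≈ 262 W/m²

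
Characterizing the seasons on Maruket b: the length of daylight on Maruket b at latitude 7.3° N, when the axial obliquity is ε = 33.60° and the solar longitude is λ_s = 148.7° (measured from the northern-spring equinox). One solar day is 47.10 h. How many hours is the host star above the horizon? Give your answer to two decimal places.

24.13 h

Solar declination: sin δ = sin ε · sin λ_s = sin 33.60° × sin 148.7° = 0.28750, so δ = +16.708°.
cos H₀ = −tan φ · tan δ = −tan(+7.3°) × tan(+16.708°) = -0.0385, so H₀ = 1.6093 rad = 92.20°.
Daylight = 2H₀/(2π) × 47.10 h = (1.6093/π) × 47.10 = 24.13 h.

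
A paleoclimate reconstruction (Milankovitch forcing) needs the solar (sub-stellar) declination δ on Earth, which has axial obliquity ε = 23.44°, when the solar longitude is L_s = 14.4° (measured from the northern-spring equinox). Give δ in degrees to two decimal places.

δ = +5.68°

sin δ = sin ε · sin L_s = sin 23.44° × sin 14.4° = 0.098926.
δ = arcsin(0.098926) = +5.68°.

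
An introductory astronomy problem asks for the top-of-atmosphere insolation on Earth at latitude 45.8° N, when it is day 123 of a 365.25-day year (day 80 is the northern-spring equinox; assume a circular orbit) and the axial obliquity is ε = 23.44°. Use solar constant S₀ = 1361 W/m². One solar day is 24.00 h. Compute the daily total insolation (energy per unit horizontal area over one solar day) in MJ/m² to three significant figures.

37.5 MJ/m²

Solar longitude: λ_s = 360° × (123 − 80)/365.25 = 42.382°.
sin δ = sin 23.44° × sin 42.382° = 0.26814, so δ = +15.553°.
cos H₀ = −tan(+45.8°) tan(+15.553°) = -0.2862, H₀ = 1.8611 rad.
Bracket: H₀ sin φ sin δ + cos φ cos δ sin H₀ = 1.8611×0.71691×0.26814 + 0.69717×0.96338×0.95817 = 0.357763 + 0.643545 = 1.001308.
Q̄ = (S₀/π) × [bracket] = (1361/π) × 1.001308 = 433.79 W/m².
Daily total = Q̄ × 24.00 h × 3600 s/h = 433.79 × 24.00 × 3600 / 10⁶ = 37.48 MJ/m².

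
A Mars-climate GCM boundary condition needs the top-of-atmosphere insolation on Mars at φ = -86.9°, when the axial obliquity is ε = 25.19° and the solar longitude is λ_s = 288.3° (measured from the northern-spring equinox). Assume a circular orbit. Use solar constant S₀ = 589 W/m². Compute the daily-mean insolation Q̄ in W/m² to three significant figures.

Q̄ ≈ 238 W/m²

Solar declination: sin δ = sin ε · sin λ_s = sin 25.19° × sin 288.3° = -0.40410, so δ = -23.834°.
cos H₀ = −tan(-86.9°) tan(-23.834°) = -8.1571 ≤ −1 ⇒ polar day, H₀ = π.
Bracket: H₀ sin φ sin δ + cos φ cos δ sin H₀ = 3.1416×-0.99854×-0.40410 + 0.05408×0.91472×0.00000 = 1.267667 + 0.000000 = 1.267667.
Q̄ = (S₀/π) × [bracket] = (589/π) × 1.267667 = 237.7 W/m².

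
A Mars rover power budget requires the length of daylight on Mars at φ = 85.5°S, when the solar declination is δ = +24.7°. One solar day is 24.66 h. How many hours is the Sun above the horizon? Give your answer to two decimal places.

cos H₀ = −tan φ · tan δ = 5.8442 ≥ 1, so the Sun never rises (polar night) and H₀ = 0.
Daylight = 2H₀/(2π) × 24.66 h = (0.0000/π) × 24.66 = 0.00 h.

0.00 h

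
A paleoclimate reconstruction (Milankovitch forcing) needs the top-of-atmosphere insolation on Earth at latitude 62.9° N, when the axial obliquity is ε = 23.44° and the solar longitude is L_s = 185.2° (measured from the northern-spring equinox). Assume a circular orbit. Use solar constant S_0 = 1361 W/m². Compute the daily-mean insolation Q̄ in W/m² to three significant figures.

Q̄ ≈ 176 W/m²

Solar declination: sin δ = sin ε · sin L_s = sin 23.44° × sin 185.2° = -0.03605, so δ = -2.066°.
cos h₀ = −tan(+62.9°) tan(-2.066°) = 0.0705, h₀ = 1.5002 rad.
Bracket: h₀ sin ϕ sin δ + cos ϕ cos δ sin h₀ = 1.5002×0.89021×-0.03605 + 0.45554×0.99935×0.99751 = -0.048145 + 0.454110 = 0.405965.
Q̄ = (S_0/π) × [bracket] = (1361/π) × 0.405965 = 175.9 W/m².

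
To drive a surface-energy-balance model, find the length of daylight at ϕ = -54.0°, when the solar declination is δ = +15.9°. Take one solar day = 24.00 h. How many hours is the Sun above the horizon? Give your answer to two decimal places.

8.92 h

cos h₀ = −tan ϕ · tan δ = −tan(-54.0°) × tan(+15.900°) = 0.3921, so h₀ = 1.1679 rad = 66.92°.
Daylight = 2h₀/(2π) × 24.00 h = (1.1679/π) × 24.00 = 8.92 h.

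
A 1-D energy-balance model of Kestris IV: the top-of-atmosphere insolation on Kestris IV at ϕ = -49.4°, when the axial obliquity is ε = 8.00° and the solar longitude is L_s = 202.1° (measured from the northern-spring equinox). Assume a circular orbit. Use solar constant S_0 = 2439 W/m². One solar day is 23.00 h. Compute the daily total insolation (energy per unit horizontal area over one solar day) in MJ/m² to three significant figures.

45.9 MJ/m²

Solar declination: sin δ = sin ε · sin L_s = sin 8.00° × sin 202.1° = -0.05236, so δ = -3.001°.
cos h₀ = −tan(-49.4°) tan(-3.001°) = -0.0612, h₀ = 1.6320 rad.
Bracket: h₀ sin ϕ sin δ + cos ϕ cos δ sin h₀ = 1.6320×-0.75927×-0.05236 + 0.65077×0.99863×0.99813 = 0.064881 + 0.648663 = 0.713544.
Q̄ = (S_0/π) × [bracket] = (2439/π) × 0.713544 = 553.97 W/m².
Daily total = Q̄ × 23.00 h × 3600 s/h = 553.97 × 23.00 × 3600 / 10⁶ = 45.87 MJ/m².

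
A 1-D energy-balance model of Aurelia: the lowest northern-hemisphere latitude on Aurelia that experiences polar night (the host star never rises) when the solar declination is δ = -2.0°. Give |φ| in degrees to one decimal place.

Polar night requires cos H₀ = −tan φ tan δ ≥ 1, i.e. tan φ tan δ ≤ −1.
The boundary is |tan φ| · |tan δ| = 1, so |φ| = 90° − |δ| = 90° − 2.0° = 88.0° in the northern hemisphere.

|φ| = 88.0°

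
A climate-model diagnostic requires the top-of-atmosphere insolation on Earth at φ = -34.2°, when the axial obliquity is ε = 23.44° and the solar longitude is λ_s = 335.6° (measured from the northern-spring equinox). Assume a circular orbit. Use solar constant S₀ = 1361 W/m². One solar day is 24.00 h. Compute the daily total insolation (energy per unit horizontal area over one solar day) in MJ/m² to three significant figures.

36.2 MJ/m²

Solar declination: sin δ = sin ε · sin λ_s = sin 23.44° × sin 335.6° = -0.16433, so δ = -9.458°.
cos H₀ = −tan(-34.2°) tan(-9.458°) = -0.1132, H₀ = 1.6843 rad.
Bracket: H₀ sin φ sin δ + cos φ cos δ sin H₀ = 1.6843×-0.56208×-0.16433 + 0.82708×0.98641×0.99357 = 0.155573 + 0.810594 = 0.966167.
Q̄ = (S₀/π) × [bracket] = (1361/π) × 0.966167 = 418.56 W/m².
Daily total = Q̄ × 24.00 h × 3600 s/h = 418.56 × 24.00 × 3600 / 10⁶ = 36.16 MJ/m².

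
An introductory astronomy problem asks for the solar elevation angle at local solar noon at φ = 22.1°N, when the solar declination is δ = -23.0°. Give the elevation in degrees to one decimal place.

44.9°

At local noon the hour angle is zero, so the zenith angle equals |φ − δ| = |+22.1° − (-23.000°)| = 45.100°.
Elevation = 90° − 45.100° = 44.9°.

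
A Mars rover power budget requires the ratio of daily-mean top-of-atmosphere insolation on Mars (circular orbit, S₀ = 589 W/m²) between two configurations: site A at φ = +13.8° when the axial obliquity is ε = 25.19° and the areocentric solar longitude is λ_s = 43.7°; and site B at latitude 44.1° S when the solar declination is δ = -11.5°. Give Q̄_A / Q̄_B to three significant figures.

— Configuration A (φ=+13.8°):
sin δ = sin 25.19° × sin 43.7° = 0.29405, so δ = +17.101°.
cos H₀ = −tan(+13.8°) tan(+17.101°) = -0.0756, H₀ = 1.6464 rad.
Bracket: H₀ sin φ sin δ + cos φ cos δ sin H₀ = 1.6464×0.23853×0.29405 + 0.97113×0.95579×0.99714 = 0.115478 + 0.925542 = 1.041020.
Q̄ = (S₀/π) × [bracket] = (589/π) × 1.041020 = 195.18 W/m².
— Configuration B (φ=-44.1°):
cos H₀ = −tan(-44.1°) tan(-11.500°) = -0.1972, H₀ = 1.7693 rad.
Bracket: H₀ sin φ sin δ + cos φ cos δ sin H₀ = 1.7693×-0.69591×-0.19937 + 0.71813×0.97992×0.98037 = 0.245479 + 0.689896 = 0.935375.
Q̄ = (S₀/π) × [bracket] = (589/π) × 0.935375 = 175.37 W/m².
Ratio Q̄_A / Q̄_B = 195.18 / 175.37 = 1.113.

Q̄_A / Q̄_B ≈ 1.11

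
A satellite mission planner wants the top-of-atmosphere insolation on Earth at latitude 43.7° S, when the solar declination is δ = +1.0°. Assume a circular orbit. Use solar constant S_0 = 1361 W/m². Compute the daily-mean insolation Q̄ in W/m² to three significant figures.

Q̄ ≈ 305 W/m²

cos h₀ = −tan(-43.7°) tan(+1.000°) = 0.0167, h₀ = 1.5541 rad.
Bracket: h₀ sin ϕ sin δ + cos ϕ cos δ sin h₀ = 1.5541×-0.69088×0.01745 + 0.72297×0.99985×0.99986 = -0.018736 + 0.722760 = 0.704024.
Q̄ = (S_0/π) × [bracket] = (1361/π) × 0.704024 = 305.0 W/m².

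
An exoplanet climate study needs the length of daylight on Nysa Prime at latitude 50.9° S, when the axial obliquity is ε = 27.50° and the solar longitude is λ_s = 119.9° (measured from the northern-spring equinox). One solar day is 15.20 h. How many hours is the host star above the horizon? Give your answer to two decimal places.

4.85 h

Solar declination: sin δ = sin ε · sin λ_s = sin 27.50° × sin 119.9° = 0.40029, so δ = +23.596°.
cos H₀ = −tan φ · tan δ = −tan(-50.9°) × tan(+23.596°) = 0.5375, so H₀ = 1.0033 rad = 57.49°.
Daylight = 2H₀/(2π) × 15.20 h = (1.0033/π) × 15.20 = 4.85 h.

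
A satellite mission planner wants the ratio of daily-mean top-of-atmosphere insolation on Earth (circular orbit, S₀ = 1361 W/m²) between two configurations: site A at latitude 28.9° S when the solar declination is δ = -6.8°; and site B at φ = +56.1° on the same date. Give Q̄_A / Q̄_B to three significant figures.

Q̄_A / Q̄_B ≈ 2.35

— Configuration A (φ=-28.9°):
cos H₀ = −tan(-28.9°) tan(-6.800°) = -0.0658, H₀ = 1.6367 rad.
Bracket: H₀ sin φ sin δ + cos φ cos δ sin H₀ = 1.6367×-0.48328×-0.11840 + 0.87546×0.99297×0.99783 = 0.093653 + 0.867419 = 0.961072.
Q̄ = (S₀/π) × [bracket] = (1361/π) × 0.961072 = 416.36 W/m².
— Configuration B (φ=+56.1°):
cos H₀ = −tan(+56.1°) tan(-6.800°) = 0.1775, H₀ = 1.3924 rad.
Bracket: H₀ sin φ sin δ + cos φ cos δ sin H₀ = 1.3924×0.83001×-0.11840 + 0.55775×0.99297×0.98413 = -0.136836 + 0.545040 = 0.408204.
Q̄ = (S₀/π) × [bracket] = (1361/π) × 0.408204 = 176.84 W/m².
Ratio Q̄_A / Q̄_B = 416.36 / 176.84 = 2.354.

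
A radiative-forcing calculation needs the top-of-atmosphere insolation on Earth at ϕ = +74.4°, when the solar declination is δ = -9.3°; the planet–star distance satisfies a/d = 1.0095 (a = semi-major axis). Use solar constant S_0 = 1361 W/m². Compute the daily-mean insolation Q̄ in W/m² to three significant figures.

Q̄ ≈ 30.0 W/m²

cos h₀ = −tan(+74.4°) tan(-9.300°) = 0.5865, h₀ = 0.9441 rad.
Bracket: h₀ sin ϕ sin δ + cos ϕ cos δ sin h₀ = 0.9441×0.96316×-0.16160 + 0.26892×0.98686×0.80994 = -0.146946 + 0.214947 = 0.068001.
Inverse-square distance factor (a/d)² = 1.0095² = 1.019090.
Q̄ = (S_0/π) × 1.019090 × [bracket] = (1361/π) × 1.019090 × 0.068001 = 30.02 W/m².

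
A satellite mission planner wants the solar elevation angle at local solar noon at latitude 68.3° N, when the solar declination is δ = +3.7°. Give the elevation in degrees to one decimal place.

25.4°

At local noon the hour angle is zero, so the zenith angle equals |φ − δ| = |+68.3° − (+3.700°)| = 64.600°.
Elevation = 90° − 64.600° = 25.4°.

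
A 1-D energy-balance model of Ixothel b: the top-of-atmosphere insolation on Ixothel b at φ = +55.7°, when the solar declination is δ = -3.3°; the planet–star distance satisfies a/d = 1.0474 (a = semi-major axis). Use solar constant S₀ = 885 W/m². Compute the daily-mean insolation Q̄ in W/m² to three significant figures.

cos H₀ = −tan(+55.7°) tan(-3.300°) = 0.0845, H₀ = 1.4862 rad.
Bracket: H₀ sin φ sin δ + cos φ cos δ sin H₀ = 1.4862×0.82610×-0.05756 + 0.56353×0.99834×0.99642 = -0.070669 + 0.560580 = 0.489911.
Inverse-square distance factor (a/d)² = 1.0474² = 1.097047.
Q̄ = (S₀/π) × 1.097047 × [bracket] = (885/π) × 1.097047 × 0.489911 = 151.4 W/m².

Q̄ ≈ 151 W/m²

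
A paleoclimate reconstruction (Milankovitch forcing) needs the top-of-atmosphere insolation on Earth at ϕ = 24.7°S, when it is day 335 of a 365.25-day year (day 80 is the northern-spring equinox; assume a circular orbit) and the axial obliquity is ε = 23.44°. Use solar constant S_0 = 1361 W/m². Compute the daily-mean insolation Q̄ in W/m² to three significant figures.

Solar longitude: L_s = 360° × (335 − 80)/365.25 = 251.335°.
sin δ = sin 23.44° × sin 251.335° = -0.37687, so δ = -22.140°.
cos h₀ = −tan(-24.7°) tan(-22.140°) = -0.1871, h₀ = 1.7590 rad.
Bracket: h₀ sin ϕ sin δ + cos ϕ cos δ sin h₀ = 1.7590×-0.41787×-0.37687 + 0.90851×0.92627×0.98233 = 0.277012 + 0.826656 = 1.103668.
Q̄ = (S_0/π) × [bracket] = (1361/π) × 1.103668 = 478.1 W/m².

Q̄ ≈ 478 W/m²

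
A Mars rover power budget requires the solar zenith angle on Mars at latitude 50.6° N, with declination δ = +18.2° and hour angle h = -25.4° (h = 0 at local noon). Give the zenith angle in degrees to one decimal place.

cos θ_z = sin ϕ sin δ + cos ϕ cos δ cos h = 0.241352 + 0.544690 = 0.786042.
θ_z = arccos(0.786042) = 38.2°.

θ_z = 38.2°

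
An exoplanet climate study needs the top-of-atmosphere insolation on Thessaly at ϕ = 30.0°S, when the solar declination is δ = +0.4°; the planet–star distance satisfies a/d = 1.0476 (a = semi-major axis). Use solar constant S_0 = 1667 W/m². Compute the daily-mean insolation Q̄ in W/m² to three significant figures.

cos h₀ = −tan(-30.0°) tan(+0.400°) = 0.0040, h₀ = 1.5668 rad.
Bracket: h₀ sin ϕ sin δ + cos ϕ cos δ sin h₀ = 1.5668×-0.50000×0.00698 + 0.86603×0.99998×0.99999 = -0.005468 + 0.866004 = 0.860536.
Inverse-square distance factor (a/d)² = 1.0476² = 1.097466.
Q̄ = (S_0/π) × 1.097466 × [bracket] = (1667/π) × 1.097466 × 0.860536 = 501.1 W/m².

Q̄ ≈ 501 W/m²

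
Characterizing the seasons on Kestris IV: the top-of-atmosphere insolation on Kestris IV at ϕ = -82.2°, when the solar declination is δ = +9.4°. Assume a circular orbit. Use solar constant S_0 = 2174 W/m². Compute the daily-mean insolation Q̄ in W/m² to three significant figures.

cos h₀ = −tan(-82.2°) tan(+9.400°) = 1.2085 ≥ 1 ⇒ polar night, h₀ = 0 and Q̄ = 0.

Q̄ ≈ 0.00 W/m²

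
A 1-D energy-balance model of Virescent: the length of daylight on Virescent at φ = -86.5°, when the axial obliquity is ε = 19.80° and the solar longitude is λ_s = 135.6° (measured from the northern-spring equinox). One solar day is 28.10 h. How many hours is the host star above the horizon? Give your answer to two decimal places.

0.00 h

Solar declination: sin δ = sin ε · sin λ_s = sin 19.80° × sin 135.6° = 0.23700, so δ = +13.710°.
cos H₀ = −tan φ · tan δ = 3.9886 ≥ 1, so the host star never rises (polar night) and H₀ = 0.
Daylight = 2H₀/(2π) × 28.10 h = (0.0000/π) × 28.10 = 0.00 h.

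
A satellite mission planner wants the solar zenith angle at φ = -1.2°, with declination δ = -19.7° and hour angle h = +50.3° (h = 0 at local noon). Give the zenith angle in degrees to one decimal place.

θ_z = 52.5°

cos θ_z = sin φ sin δ + cos φ cos δ cos h = 0.007060 + 0.601249 = 0.608309.
θ_z = arccos(0.608309) = 52.5°.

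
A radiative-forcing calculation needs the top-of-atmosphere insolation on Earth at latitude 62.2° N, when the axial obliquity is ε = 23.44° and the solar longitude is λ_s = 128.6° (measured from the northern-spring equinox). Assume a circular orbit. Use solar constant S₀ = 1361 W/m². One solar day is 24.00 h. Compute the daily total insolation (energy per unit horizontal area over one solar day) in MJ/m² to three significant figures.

36.1 MJ/m²

Solar declination: sin δ = sin ε · sin λ_s = sin 23.44° × sin 128.6° = 0.31088, so δ = +18.112°.
cos H₀ = −tan(+62.2°) tan(+18.112°) = -0.6204, H₀ = 2.2400 rad.
Bracket: H₀ sin φ sin δ + cos φ cos δ sin H₀ = 2.2400×0.88458×0.31088 + 0.46639×0.95045×0.78430 = 0.615996 + 0.347665 = 0.963661.
Q̄ = (S₀/π) × [bracket] = (1361/π) × 0.963661 = 417.48 W/m².
Daily total = Q̄ × 24.00 h × 3600 s/h = 417.48 × 24.00 × 3600 / 10⁶ = 36.07 MJ/m².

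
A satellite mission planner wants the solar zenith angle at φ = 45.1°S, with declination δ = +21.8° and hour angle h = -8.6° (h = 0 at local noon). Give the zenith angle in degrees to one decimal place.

θ_z = 67.4°

cos θ_z = sin φ sin δ + cos φ cos δ cos h = -0.263055 + 0.648023 = 0.384968.
θ_z = arccos(0.384968) = 67.4°.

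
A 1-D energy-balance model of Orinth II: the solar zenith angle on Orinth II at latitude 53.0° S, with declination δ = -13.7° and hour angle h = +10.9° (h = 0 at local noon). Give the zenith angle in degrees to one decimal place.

cos θ_z = sin φ sin δ + cos φ cos δ cos h = 0.189147 + 0.574144 = 0.763291.
θ_z = arccos(0.763291) = 40.2°.

θ_z = 40.2°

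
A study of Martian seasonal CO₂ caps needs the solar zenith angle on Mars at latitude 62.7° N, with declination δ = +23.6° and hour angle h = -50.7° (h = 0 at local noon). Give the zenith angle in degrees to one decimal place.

θ_z = 51.5°

cos θ_z = sin φ sin δ + cos φ cos δ cos h = 0.355757 + 0.266203 = 0.621960.
θ_z = arccos(0.621960) = 51.5°.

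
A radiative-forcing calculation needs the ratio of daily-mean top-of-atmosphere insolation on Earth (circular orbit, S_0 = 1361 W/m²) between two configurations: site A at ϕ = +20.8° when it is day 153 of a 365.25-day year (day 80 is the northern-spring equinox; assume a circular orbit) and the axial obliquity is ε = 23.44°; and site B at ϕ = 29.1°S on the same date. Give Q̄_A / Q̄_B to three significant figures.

— Configuration A (ϕ=+20.8°):
Solar longitude: L_s = 360° × (153 − 80)/365.25 = 71.951°.
sin δ = sin 23.44° × sin 71.951° = 0.37821, so δ = +22.223°.
cos h₀ = −tan(+20.8°) tan(+22.223°) = -0.1552, h₀ = 1.7266 rad.
Bracket: h₀ sin ϕ sin δ + cos ϕ cos δ sin h₀ = 1.7266×0.35511×0.37821 + 0.93483×0.92572×0.98788 = 0.231893 + 0.854902 = 1.086795.
Q̄ = (S_0/π) × [bracket] = (1361/π) × 1.086795 = 470.82 W/m².
— Configuration B (ϕ=-29.1°):
cos h₀ = −tan(-29.1°) tan(+22.223°) = 0.2274, h₀ = 1.3414 rad.
Bracket: h₀ sin ϕ sin δ + cos ϕ cos δ sin h₀ = 1.3414×-0.48634×0.37821 + 0.87377×0.92572×0.97380 = -0.246735 + 0.787674 = 0.540939.
Q̄ = (S_0/π) × [bracket] = (1361/π) × 0.540939 = 234.35 W/m².
Ratio Q̄_A / Q̄_B = 470.82 / 234.35 = 2.009.

Q̄_A / Q̄_B ≈ 2.01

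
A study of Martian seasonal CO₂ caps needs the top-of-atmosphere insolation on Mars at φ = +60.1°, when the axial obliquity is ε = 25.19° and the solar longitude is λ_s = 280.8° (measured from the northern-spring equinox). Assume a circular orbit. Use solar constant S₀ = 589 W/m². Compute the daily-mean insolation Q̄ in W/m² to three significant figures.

Solar declination: sin δ = sin ε · sin λ_s = sin 25.19° × sin 280.8° = -0.41808, so δ = -24.714°.
cos H₀ = −tan(+60.1°) tan(-24.714°) = 0.8004, H₀ = 0.6429 rad.
Bracket: H₀ sin φ sin δ + cos φ cos δ sin H₀ = 0.6429×0.86690×-0.41808 + 0.49849×0.90841×0.59950 = -0.233009 + 0.271474 = 0.038465.
Q̄ = (S₀/π) × [bracket] = (589/π) × 0.038465 = 7.212 W/m².

Q̄ ≈ 7.21 W/m²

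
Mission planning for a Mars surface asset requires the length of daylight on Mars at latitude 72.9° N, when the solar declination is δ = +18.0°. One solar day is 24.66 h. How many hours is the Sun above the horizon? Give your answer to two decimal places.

Sunrise equation: cos H₀ = −tan φ · tan δ = -1.0562 ≤ −1, so the Sun never sets (polar day) and H₀ = π.
Daylight = 2H₀/(2π) × 24.66 h = (3.1416/π) × 24.66 = 24.66 h.

24.66 h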